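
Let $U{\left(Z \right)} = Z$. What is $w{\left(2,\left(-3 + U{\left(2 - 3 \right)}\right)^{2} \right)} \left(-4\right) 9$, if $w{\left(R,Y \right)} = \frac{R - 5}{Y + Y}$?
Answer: $\frac{27}{8} \approx 3.375$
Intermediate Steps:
$w{\left(R,Y \right)} = \frac{-5 + R}{2 Y}$
$w{\left(2,\left(-3 + U{\left(2 - 3 \right)}\right)^{2} \right)} \left(-4\right) 9 = \frac{-5 + 2}{2 \left(-3 + \left(2 - 3\right)\right)^{2}} \left(-4\right) 9 = \frac{1}{2} \frac{1}{\left(-3 + \left(2 - 3\right)\right)^{2}} \left(-3\right) \left(-4\right) 9 = \frac{1}{2} \frac{1}{\left(-3 - 1\right)^{2}} \left(-3\right) \left(-4\right) 9 = \frac{1}{2} \frac{1}{\left(-4\right)^{2}} \left(-3\right) \left(-4\right) 9 = \frac{1}{2} \cdot \frac{1}{16} \left(-3\right) \left(-4\right) 9 = \left(- \frac{3}{32}\right) \left(-4\right) 9 = \frac{3}{8} \cdot 9 = \frac{27}{8}$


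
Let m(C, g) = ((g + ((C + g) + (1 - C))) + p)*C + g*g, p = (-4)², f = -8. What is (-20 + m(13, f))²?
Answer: 3249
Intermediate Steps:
p = 16
m(C, g) = g² + C*(17 + 2*g) (m(C, g) = ((g + ((C + g) + (1 - C))) + 16)*C + g*g = ((g + (1 + g)) + 16)*C + g² = ((1 + 2*g) + 16)*C + g² = (17 + 2*g)*C + g² = C*(17 + 2*g) + g² = g² + C*(17 + 2*g))
(-20 + m(13, f))² = (-20 + ((-8)² + 17*13 + 2*13*(-8)))² = (-20 + (64 + 221 - 208))² = (-20 + 77)² = 57² = 3249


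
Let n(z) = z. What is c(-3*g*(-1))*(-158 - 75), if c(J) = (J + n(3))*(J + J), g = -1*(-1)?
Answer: -8388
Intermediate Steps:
g = 1
c(J) = 2*J*(3 + J) (c(J) = (J + 3)*(J + J) = (3 + J)*(2*J) = 2*J*(3 + J))
c(-3*g*(-1))*(-158 - 75) = (2*(-3*1*(-1))*(3 - 3*1*(-1)))*(-158 - 75) = (2*(-3*(-1))*(3 - 3*(-1)))*(-233) = (2*3*(3 + 3))*(-233) = (2*3*6)*(-233) = 36*(-233) = -8388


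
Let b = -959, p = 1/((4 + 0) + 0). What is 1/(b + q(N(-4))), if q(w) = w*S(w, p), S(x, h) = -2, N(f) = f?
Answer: -1/951 ≈ -0.0010515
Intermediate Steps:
p = 1/4 (p = 1/(4 + 0) = 1/4 ≈ 0.25000)
q(w) = -2*w (q(w) = w*(-2) = -2*w)
1/(b + q(N(-4))) = 1/(-959 - 2*(-4)) = 1/(-959 + 8) = 1/(-951) = -1/951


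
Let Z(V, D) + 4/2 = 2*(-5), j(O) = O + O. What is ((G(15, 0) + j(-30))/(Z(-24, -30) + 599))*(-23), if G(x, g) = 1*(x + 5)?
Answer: 920/587 ≈ 1.5673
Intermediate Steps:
G(x, g) = 5 + x (G(x, g) = 1*(5 + x) = 5 + x)
j(O) = 2*O
Z(V, D) = -12 (Z(V, D) = -2 + 2*(-5) = -2 - 10 = -12)
((G(15, 0) + j(-30))/(Z(-24, -30) + 599))*(-23) = (((5 + 15) + 2*(-30))/(-12 + 599))*(-23) = ((20 - 60)/587)*(-23) = -40*1/587*(-23) = -40/587*(-23) = 920/587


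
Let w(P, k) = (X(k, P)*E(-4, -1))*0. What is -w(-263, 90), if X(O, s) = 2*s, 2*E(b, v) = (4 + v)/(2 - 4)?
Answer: 0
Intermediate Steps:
E(b, v) = -1 - v/4 (E(b, v) = ((4 + v)/(2 - 4))/2 = ((4 + v)/(-2))/2 = ((4 + v)*(-½))/2 = (-2 - v/2)/2 = -1 - v/4)
w(P, k) = 0 (w(P, k) = ((2*P)*(-1 - ¼*(-1)))*0 = ((2*P)*(-1 + ¼))*0 = ((2*P)*(-¾))*0 = -3*P/2*0 = 0)
-w(-263, 90) = -1*0 = 0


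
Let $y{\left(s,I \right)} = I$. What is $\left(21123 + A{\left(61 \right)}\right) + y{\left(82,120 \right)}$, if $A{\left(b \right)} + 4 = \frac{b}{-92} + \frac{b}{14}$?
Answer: $\frac{13680295}{644} \approx 21243.0$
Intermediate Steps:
$A{\left(b \right)} = -4 + \frac{39 b}{644}$ ($A{\left(b \right)} = -4 + \left(\frac{b}{-92} + \frac{b}{14}\right) = -4 + \left(b \left(- \frac{1}{92}\right) + b \frac{1}{14}\right) = -4 + \left(- \frac{b}{92} + \frac{b}{14}\right) = -4 + \frac{39 b}{644}$)
$\left(21123 + A{\left(61 \right)}\right) + y{\left(82,120 \right)} = \left(21123 + \left(-4 + \frac{39}{644} \cdot 61\right)\right) + 120 = \left(21123 + \left(-4 + \frac{2379}{644}\right)\right) + 120 = \left(21123 - \frac{197}{644}\right) + 120 = \frac{13603015}{644} + 120 = \frac{13680295}{644}$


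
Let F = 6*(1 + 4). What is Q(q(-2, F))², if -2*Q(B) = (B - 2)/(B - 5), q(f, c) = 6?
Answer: 4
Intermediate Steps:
F = 30 (F = 6*5 = 30)
Q(B) = -(-2 + B)/(2*(-5 + B)) (Q(B) = -(B - 2)/(2*(B - 5)) = -(-2 + B)/(2*(-5 + B)))
Q(q(-2, F))² = ((2 - 1*6)/(2*(-5 + 6)))² = ((½)*(2 - 6)/1)² = ((½)*1*(-4))² = (-2)² = 4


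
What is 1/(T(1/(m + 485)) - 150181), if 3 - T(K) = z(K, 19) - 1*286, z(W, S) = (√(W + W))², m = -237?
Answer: -124/18586609 ≈ -6.6715e-6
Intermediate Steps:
z(W, S) = 2*W (z(W, S) = (√(2*W))² = (√2*√W)² = 2*W)
T(K) = 289 - 2*K (T(K) = 3 - (2*K - 1*286) = 3 - (2*K - 286) = 3 - (-286 + 2*K) = 3 + (286 - 2*K) = 289 - 2*K)
1/(T(1/(m + 485)) - 150181) = 1/((289 - 2/(-237 + 485)) - 150181) = 1/((289 - 2/248) - 150181) = 1/((289 - 2*1/248) - 150181) = 1/((289 - 1/124) - 150181) = 1/(35835/124 - 150181) = 1/(-18586609/124) = -124/18586609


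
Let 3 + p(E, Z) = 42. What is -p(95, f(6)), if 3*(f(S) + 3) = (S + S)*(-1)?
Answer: -39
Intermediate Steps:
f(S) = -3 - 2*S/3 (f(S) = -3 + ((S + S)*(-1))/3 = -3 + ((2*S)*(-1))/3 = -3 + (-2*S)/3 = -3 - 2*S/3)
p(E, Z) = 39 (p(E, Z) = -3 + 42 = 39)
-p(95, f(6)) = -1*39 = -39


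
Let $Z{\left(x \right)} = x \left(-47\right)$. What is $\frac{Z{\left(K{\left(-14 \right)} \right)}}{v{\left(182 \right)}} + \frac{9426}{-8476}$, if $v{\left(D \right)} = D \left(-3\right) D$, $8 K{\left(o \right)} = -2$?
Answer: $- \frac{72060005}{64790544} \approx -1.1122$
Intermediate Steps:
$K{\left(o \right)} = - \frac{1}{4}$ ($K{\left(o \right)} = \frac{1}{8} \left(-2\right) = - \frac{1}{4}$)
$Z{\left(x \right)} = - 47 x$
$v{\left(D \right)} = - 3 D^{2}$ ($v{\left(D \right)} = - 3 D D = - 3 D^{2}$)
$\frac{Z{\left(K{\left(-14 \right)} \right)}}{v{\left(182 \right)}} + \frac{9426}{-8476} = \frac{\left(-47\right) \left(- \frac{1}{4}\right)}{\left(-3\right) 182^{2}} + \frac{9426}{-8476} = \frac{47}{4 \left(\left(-3\right) 33124\right)} + 9426 \left(- \frac{1}{8476}\right) = \frac{47}{4 \left(-99372\right)} - \frac{4713}{4238} = \frac{47}{4} \left(- \frac{1}{99372}\right) - \frac{4713}{4238} = - \frac{47}{397488} - \frac{4713}{4238} = - \frac{72060005}{64790544}$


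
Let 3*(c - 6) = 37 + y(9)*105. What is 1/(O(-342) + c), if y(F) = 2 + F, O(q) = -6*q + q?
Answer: 3/6340 ≈ 0.00047319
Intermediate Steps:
O(q) = -5*q
c = 1210/3 (c = 6 + (37 + (2 + 9)*105)/3 = 6 + (37 + 11*105)/3 = 6 + (37 + 1155)/3 = 6 + (⅓)*1192 = 6 + 1192/3 = 1210/3 ≈ 403.33)
1/(O(-342) + c) = 1/(-5*(-342) + 1210/3) = 1/(1710 + 1210/3) = 1/(6340/3) = 3/6340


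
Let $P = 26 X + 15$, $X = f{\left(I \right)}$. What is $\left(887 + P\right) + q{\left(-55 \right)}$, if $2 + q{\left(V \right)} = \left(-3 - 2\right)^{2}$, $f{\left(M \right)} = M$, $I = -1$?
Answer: $899$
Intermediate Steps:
$X = -1$
$q{\left(V \right)} = 23$ ($q{\left(V \right)} = -2 + \left(-3 - 2\right)^{2} = -2 + \left(-5\right)^{2} = -2 + 25 = 23$)
$P = -11$ ($P = 26 \left(-1\right) + 15 = -26 + 15 = -11$)
$\left(887 + P\right) + q{\left(-55 \right)} = \left(887 - 11\right) + 23 = 876 + 23 = 899$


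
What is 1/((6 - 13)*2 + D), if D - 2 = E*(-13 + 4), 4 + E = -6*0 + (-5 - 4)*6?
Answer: 1/510 ≈ 0.0019608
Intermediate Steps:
E = -58 (E = -4 + (-6*0 + (-5 - 4)*6) = -4 + (0 - 9*6) = -4 + (0 - 54) = -4 - 54 = -58)
D = 524 (D = 2 - 58*(-13 + 4) = 2 - 58*(-9) = 2 + 522 = 524)
1/((6 - 13)*2 + D) = 1/((6 - 13)*2 + 524) = 1/(-7*2 + 524) = 1/(-14 + 524) = 1/510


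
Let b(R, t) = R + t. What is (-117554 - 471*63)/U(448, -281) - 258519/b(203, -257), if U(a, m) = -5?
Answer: 3080951/90 ≈ 34233.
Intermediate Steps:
(-117554 - 471*63)/U(448, -281) - 258519/b(203, -257) = (-117554 - 471*63)/(-5) - 258519/(203 - 257) = (-117554 - 1*29673)*(-1/5) - 258519/(-54) = (-117554 - 29673)*(-1/5) - 258519*(-1/54) = -147227*(-1/5) + 86173/18 = 147227/5 + 86173/18 = 3080951/90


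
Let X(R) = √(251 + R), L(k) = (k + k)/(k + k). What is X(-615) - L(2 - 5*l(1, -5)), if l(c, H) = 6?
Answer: -1 + 2*I*√91 ≈ -1.0 + 19.079*I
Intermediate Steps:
L(k) = 1 (L(k) = (2*k)/((2*k)) = (2*k)*(1/(2*k)) = 1)
X(-615) - L(2 - 5*l(1, -5)) = √(251 - 615) - 1*1 = √(-364) - 1 = 2*I*√91 - 1 = -1 + 2*I*√91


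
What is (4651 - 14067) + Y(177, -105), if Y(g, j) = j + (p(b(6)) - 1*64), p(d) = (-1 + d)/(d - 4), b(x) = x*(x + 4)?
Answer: -536701/56 ≈ -9584.0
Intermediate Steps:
b(x) = x*(4 + x)
p(d) = (-1 + d)/(-4 + d)
Y(g, j) = -3525/56 + j (Y(g, j) = j + ((-1 + 6*(4 + 6))/(-4 + 6*(4 + 6)) - 1*64) = j + ((-1 + 6*10)/(-4 + 6*10) - 64) = j + ((-1 + 60)/(-4 + 60) - 64) = j + (59/56 - 64) = j - 3525/56 = -3525/56 + j)
(4651 - 14067) + Y(177, -105) = (4651 - 14067) + (-3525/56 - 105) = -9416 - 9405/56 = -536701/56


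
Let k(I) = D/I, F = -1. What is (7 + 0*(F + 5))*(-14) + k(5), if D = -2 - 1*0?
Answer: -492/5 ≈ -98.400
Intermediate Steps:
D = -2 (D = -2 + 0 = -2)
k(I) = -2/I
(7 + 0*(F + 5))*(-14) + k(5) = (7 + 0*(-1 + 5))*(-14) - 2/5 = (7 + 0*4)*(-14) - 2*⅕ = (7 + 0)*(-14) - ⅖ = 7*(-14) - ⅖ = -98 - ⅖ = -492/5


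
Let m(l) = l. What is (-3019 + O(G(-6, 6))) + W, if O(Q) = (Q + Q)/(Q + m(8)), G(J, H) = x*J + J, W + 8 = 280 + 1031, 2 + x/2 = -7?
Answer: -94278/55 ≈ -1714.1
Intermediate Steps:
x = -18 (x = -4 + 2*(-7) = -4 - 14 = -18)
W = 1303 (W = -8 + (280 + 1031) = -8 + 1311 = 1303)
G(J, H) = -17*J (G(J, H) = -18*J + J = -17*J)
O(Q) = 2*Q/(8 + Q) (O(Q) = (Q + Q)/(Q + 8) = (2*Q)/(8 + Q) = 2*Q/(8 + Q))
(-3019 + O(G(-6, 6))) + W = (-3019 + 2*(-17*(-6))/(8 - 17*(-6))) + 1303 = (-3019 + 2*102/(8 + 102)) + 1303 = (-3019 + 2*102/110) + 1303 = (-3019 + 2*102*(1/110)) + 1303 = (-3019 + 102/55) + 1303 = -165943/55 + 1303 = -94278/55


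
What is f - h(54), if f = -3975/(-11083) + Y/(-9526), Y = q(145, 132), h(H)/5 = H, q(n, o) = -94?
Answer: -14233395004/52788329 ≈ -269.63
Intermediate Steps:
h(H) = 5*H
Y = -94
f = 19453826/52788329 (f = -3975/(-11083) - 94/(-9526) = -3975*(-1/11083) - 94*(-1/9526) = 3975/11083 + 47/4763 = 19453826/52788329 ≈ 0.36853)
f - h(54) = 19453826/52788329 - 5*54 = 19453826/52788329 - 1*270 = 19453826/52788329 - 270 = -14233395004/52788329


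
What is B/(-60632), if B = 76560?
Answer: -870/689 ≈ -1.2627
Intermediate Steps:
B/(-60632) = 76560/(-60632) = 76560*(-1/60632) = -870/689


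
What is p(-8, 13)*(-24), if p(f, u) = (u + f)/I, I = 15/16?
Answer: -128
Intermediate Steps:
I = 15/16 (I = 15*(1/16) = 15/16 ≈ 0.93750)
p(f, u) = 16*f/15 + 16*u/15 (p(f, u) = (u + f)/(15/16) = (f + u)*(16/15) = 16*f/15 + 16*u/15)
p(-8, 13)*(-24) = ((16/15)*(-8) + (16/15)*13)*(-24) = (-128/15 + 208/15)*(-24) = (16/3)*(-24) = -128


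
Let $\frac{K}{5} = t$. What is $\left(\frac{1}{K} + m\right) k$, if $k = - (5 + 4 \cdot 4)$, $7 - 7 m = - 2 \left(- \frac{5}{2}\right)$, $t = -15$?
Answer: $- \frac{143}{25} \approx -5.72$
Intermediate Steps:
$K = -75$ ($K = 5 \left(-15\right) = -75$)
$m = \frac{2}{7}$ ($m = 1 - \frac{\left(-2\right) \left(- \frac{5}{2}\right)}{7} = 1 - \frac{5}{7} = \frac{2}{7} \approx 0.28571$)
$k = -21$ ($k = - (5 + 16) = \left(-1\right) 21 = -21$)
$\left(\frac{1}{K} + m\right) k = \left(\frac{1}{-75} + \frac{2}{7}\right) \left(-21\right) = \left(- \frac{1}{75} + \frac{2}{7}\right) \left(-21\right) = \frac{143}{525} \left(-21\right) = - \frac{143}{25}$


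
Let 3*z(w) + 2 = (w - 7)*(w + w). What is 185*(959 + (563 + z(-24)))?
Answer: 1119620/3 ≈ 3.7321e+5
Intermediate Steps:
z(w) = -⅔ + 2*w*(-7 + w)/3 (z(w) = -⅔ + ((w - 7)*(w + w))/3 = -⅔ + ((-7 + w)*(2*w))/3 = -⅔ + (2*w*(-7 + w))/3 = -⅔ + 2*w*(-7 + w)/3)
185*(959 + (563 + z(-24))) = 185*(959 + (563 + (-⅔ - 14/3*(-24) + (⅔)*(-24)²))) = 185*(959 + (563 + (-⅔ + 112 + (⅔)*576))) = 185*(959 + (563 + (-⅔ + 112 + 384))) = 185*(959 + (563 + 1486/3)) = 185*(959 + 3175/3) = 185*(6052/3) = 1119620/3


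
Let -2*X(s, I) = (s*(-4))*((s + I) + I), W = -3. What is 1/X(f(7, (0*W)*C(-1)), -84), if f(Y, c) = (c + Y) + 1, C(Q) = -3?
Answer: -1/2560 ≈ -0.00039063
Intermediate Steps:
f(Y, c) = 1 + Y + c (f(Y, c) = (Y + c) + 1 = 1 + Y + c)
X(s, I) = 2*s*(s + 2*I) (X(s, I) = -s*(-4)*((s + I) + I)/2 = -(-4*s)*((I + s) + I)/2 = -(-4*s)*(s + 2*I)/2 = -(-2)*s*(s + 2*I) = 2*s*(s + 2*I))
1/X(f(7, (0*W)*C(-1)), -84) = 1/(2*(1 + 7 + (0*(-3))*(-3))*((1 + 7 + (0*(-3))*(-3)) + 2*(-84))) = 1/(2*(1 + 7 + 0*(-3))*((1 + 7 + 0*(-3)) - 168)) = 1/(2*(1 + 7 + 0)*((1 + 7 + 0) - 168)) = 1/(2*8*(8 - 168)) = 1/(2*8*(-160)) = 1/(-2560) = -1/2560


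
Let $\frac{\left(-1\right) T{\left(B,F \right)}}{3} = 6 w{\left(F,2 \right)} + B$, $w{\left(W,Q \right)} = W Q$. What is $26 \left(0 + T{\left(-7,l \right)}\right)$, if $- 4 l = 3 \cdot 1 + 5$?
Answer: $2418$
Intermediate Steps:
$w{\left(W,Q \right)} = Q W$
$l = -2$ ($l = - \frac{3 \cdot 1 + 5}{4} = - \frac{3 + 5}{4} = \left(- \frac{1}{4}\right) 8 = -2$)
$T{\left(B,F \right)} = - 36 F - 3 B$ ($T{\left(B,F \right)} = - 3 \left(6 \cdot 2 F + B\right) = - 3 \left(12 F + B\right) = - 3 \left(B + 12 F\right) = - 36 F - 3 B$)
$26 \left(0 + T{\left(-7,l \right)}\right) = 26 \left(0 - -93\right) = 26 \left(0 + \left(72 + 21\right)\right) = 26 \left(0 + 93\right) = 26 \cdot 93 = 2418$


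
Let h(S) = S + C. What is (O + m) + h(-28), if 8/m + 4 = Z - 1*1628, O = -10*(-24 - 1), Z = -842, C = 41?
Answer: 325327/1237 ≈ 263.00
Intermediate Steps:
h(S) = 41 + S (h(S) = S + 41 = 41 + S)
O = 250 (O = -10*(-25) = 250)
m = -4/1237 (m = 8/(-4 + (-842 - 1*1628)) = 8/(-4 + (-842 - 1628)) = 8/(-4 - 2470) = 8/(-2474) = 8*(-1/2474) = -4/1237 ≈ -0.0032336)
(O + m) + h(-28) = (250 - 4/1237) + (41 - 28) = 309246/1237 + 13 = 325327/1237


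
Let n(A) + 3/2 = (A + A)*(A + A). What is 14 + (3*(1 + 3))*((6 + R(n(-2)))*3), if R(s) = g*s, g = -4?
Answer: -1858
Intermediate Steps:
n(A) = -3/2 + 4*A² (n(A) = -3/2 + (A + A)*(A + A) = -3/2 + (2*A)*(2*A) = -3/2 + 4*A²)
R(s) = -4*s
14 + (3*(1 + 3))*((6 + R(n(-2)))*3) = 14 + (3*(1 + 3))*((6 - 4*(-3/2 + 4*(-2)²))*3) = 14 + (3*4)*((6 - 4*(-3/2 + 4*4))*3) = 14 + 12*((6 - 4*(-3/2 + 16))*3) = 14 + 12*((6 - 4*29/2)*3) = 14 + 12*((6 - 58)*3) = 14 + 12*(-52*3) = 14 + 12*(-156) = 14 - 1872 = -1858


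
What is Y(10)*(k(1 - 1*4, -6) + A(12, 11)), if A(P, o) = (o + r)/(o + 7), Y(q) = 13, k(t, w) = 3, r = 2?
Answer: 871/18 ≈ 48.389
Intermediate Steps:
A(P, o) = (2 + o)/(7 + o) (A(P, o) = (o + 2)/(o + 7) = (2 + o)/(7 + o))
Y(10)*(k(1 - 1*4, -6) + A(12, 11)) = 13*(3 + (2 + 11)/(7 + 11)) = 13*(3 + 13/18) = 13*(67/18) = 871/18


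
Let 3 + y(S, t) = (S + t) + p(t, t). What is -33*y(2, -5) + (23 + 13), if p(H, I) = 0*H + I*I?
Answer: -591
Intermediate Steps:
p(H, I) = I² (p(H, I) = 0 + I² = I²)
y(S, t) = -3 + S + t + t² (y(S, t) = -3 + ((S + t) + t²) = -3 + (S + t + t²) = -3 + S + t + t²)
-33*y(2, -5) + (23 + 13) = -33*(-3 + 2 - 5 + (-5)²) + (23 + 13) = -33*(-3 + 2 - 5 + 25) + 36 = -33*19 + 36 = -627 + 36 = -591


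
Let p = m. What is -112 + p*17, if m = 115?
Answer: 1843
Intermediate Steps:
p = 115
-112 + p*17 = -112 + 115*17 = -112 + 1955 = 1843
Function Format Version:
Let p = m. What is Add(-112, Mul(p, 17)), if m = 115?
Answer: 1843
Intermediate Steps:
p = 115
Add(-112, Mul(p, 17)) = Add(-112, Mul(115, 17)) = Add(-112, 1955) = 1843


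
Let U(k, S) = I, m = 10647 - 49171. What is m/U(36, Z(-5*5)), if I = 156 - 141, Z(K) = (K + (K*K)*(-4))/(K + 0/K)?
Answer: -38524/15 ≈ -2568.3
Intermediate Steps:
m = -38524
Z(K) = (K - 4*K²)/K (Z(K) = (K + K²*(-4))/(K + 0) = (K - 4*K²)/K)
I = 15
U(k, S) = 15
m/U(36, Z(-5*5)) = -38524/15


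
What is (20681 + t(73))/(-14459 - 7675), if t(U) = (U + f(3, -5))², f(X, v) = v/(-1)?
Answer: -26765/22134 ≈ -1.2092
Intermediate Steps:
f(X, v) = -v (f(X, v) = v*(-1) = -v)
t(U) = (5 + U)² (t(U) = (U - 1*(-5))² = (U + 5)² = (5 + U)²)
(20681 + t(73))/(-14459 - 7675) = (20681 + (5 + 73)²)/(-14459 - 7675) = (20681 + 78²)/(-22134) = (20681 + 6084)*(-1/22134) = 26765*(-1/22134) = -26765/22134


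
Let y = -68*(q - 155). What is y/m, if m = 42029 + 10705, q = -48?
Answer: 406/1551 ≈ 0.26177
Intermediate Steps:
y = 13804 (y = -68*(-48 - 155) = -68*(-203) = 13804)
m = 52734
y/m = 13804/52734 = 13804*(1/52734) = 406/1551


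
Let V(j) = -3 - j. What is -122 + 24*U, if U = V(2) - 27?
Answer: -890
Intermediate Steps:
U = -32 (U = (-3 - 1*2) - 27 = (-3 - 2) - 27 = -5 - 27 = -32)
-122 + 24*U = -122 + 24*(-32) = -122 - 768 = -890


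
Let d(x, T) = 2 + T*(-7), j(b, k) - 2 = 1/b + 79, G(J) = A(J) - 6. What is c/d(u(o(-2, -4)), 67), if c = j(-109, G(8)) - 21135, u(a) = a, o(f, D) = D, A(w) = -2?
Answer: 2294887/50903 ≈ 45.084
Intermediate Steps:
G(J) = -8 (G(J) = -2 - 6 = -8)
j(b, k) = 81 + 1/b (j(b, k) = 2 + (1/b + 79) = 2 + (79 + 1/b) = 81 + 1/b)
d(x, T) = 2 - 7*T
c = -2294887/109 (c = (81 + 1/(-109)) - 21135 = (81 - 1/109) - 21135 = 8828/109 - 21135 = -2294887/109 ≈ -21054.)
c/d(u(o(-2, -4)), 67) = -2294887/(109*(2 - 7*67)) = -2294887/(109*(2 - 469)) = -2294887/109/(-467) = -2294887/109*(-1/467) = 2294887/50903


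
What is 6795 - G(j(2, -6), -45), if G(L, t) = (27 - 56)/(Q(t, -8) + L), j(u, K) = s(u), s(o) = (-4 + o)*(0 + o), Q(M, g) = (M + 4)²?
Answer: 11395244/1677 ≈ 6795.0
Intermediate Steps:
Q(M, g) = (4 + M)²
s(o) = o*(-4 + o) (s(o) = (-4 + o)*o = o*(-4 + o))
j(u, K) = u*(-4 + u)
G(L, t) = -29/(L + (4 + t)²) (G(L, t) = (27 - 56)/((4 + t)² + L) = -29/(L + (4 + t)²))
6795 - G(j(2, -6), -45) = 6795 - (-29)/(2*(-4 + 2) + (4 - 45)²) = 6795 - (-29)/(2*(-2) + (-41)²) = 6795 - (-29)/(-4 + 1681) = 6795 - (-29)/1677 = 6795 - 1*(-29/1677) = 6795 + 29/1677 = 11395244/1677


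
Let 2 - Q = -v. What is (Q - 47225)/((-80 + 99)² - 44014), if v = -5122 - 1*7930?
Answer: 60275/43653 ≈ 1.3808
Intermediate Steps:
v = -13052 (v = -5122 - 7930 = -13052)
Q = -13050 (Q = 2 - (-1)*(-13052) = 2 - 1*13052 = 2 - 13052 = -13050)
(Q - 47225)/((-80 + 99)² - 44014) = (-13050 - 47225)/((-80 + 99)² - 44014) = -60275/(19² - 44014) = -60275/(361 - 44014) = -60275/(-43653) = -60275*(-1/43653) = 60275/43653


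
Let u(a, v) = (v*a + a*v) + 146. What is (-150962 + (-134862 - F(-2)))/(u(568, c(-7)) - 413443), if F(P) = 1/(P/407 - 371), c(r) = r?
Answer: 43159137769/63608177751 ≈ 0.67852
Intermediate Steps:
F(P) = 1/(-371 + P/407) (F(P) = 1/(P*(1/407) - 371) = 1/(P/407 - 371) = 1/(-371 + P/407))
u(a, v) = 146 + 2*a*v (u(a, v) = (a*v + a*v) + 146 = 2*a*v + 146 = 146 + 2*a*v)
(-150962 + (-134862 - F(-2)))/(u(568, c(-7)) - 413443) = (-150962 + (-134862 - 407/(-150997 - 2)))/((146 + 2*568*(-7)) - 413443) = (-150962 + (-134862 - 407/(-150999)))/((146 - 7952) - 413443) = (-150962 + (-134862 - 407*(-1)/150999))/(-7806 - 413443) = (-150962 + (-134862 - 1*(-407/150999)))/(-421249) = (-150962 + (-134862 + 407/150999))*(-1/421249) = (-150962 - 20364026731/150999)*(-1/421249) = -43159137769/150999*(-1/421249) = 43159137769/63608177751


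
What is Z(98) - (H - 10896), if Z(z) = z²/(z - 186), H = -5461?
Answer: 357453/22 ≈ 16248.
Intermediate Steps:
Z(z) = z²/(-186 + z)
Z(98) - (H - 10896) = 98²/(-186 + 98) - (-5461 - 10896) = 9604/(-88) - 1*(-16357) = 9604*(-1/88) + 16357 = -2401/22 + 16357 = 357453/22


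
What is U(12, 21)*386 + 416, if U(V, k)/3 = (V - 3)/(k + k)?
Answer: 4649/7 ≈ 664.14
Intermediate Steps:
U(V, k) = 3*(-3 + V)/(2*k) (U(V, k) = 3*((V - 3)/(k + k)) = 3*((-3 + V)/((2*k))) = 3*((-3 + V)*(1/(2*k))) = 3*((-3 + V)/(2*k)) = 3*(-3 + V)/(2*k))
U(12, 21)*386 + 416 = ((3/2)*(-3 + 12)/21)*386 + 416 = ((3/2)*(1/21)*9)*386 + 416 = (9/14)*386 + 416 = 1737/7 + 416 = 4649/7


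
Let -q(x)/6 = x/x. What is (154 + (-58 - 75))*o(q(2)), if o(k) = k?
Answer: -126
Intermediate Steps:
q(x) = -6 (q(x) = -6*x/x = -6*1 = -6)
(154 + (-58 - 75))*o(q(2)) = (154 + (-58 - 75))*(-6) = (154 - 133)*(-6) = 21*(-6) = -126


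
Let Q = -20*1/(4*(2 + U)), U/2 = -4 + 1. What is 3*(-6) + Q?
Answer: -67/4 ≈ -16.750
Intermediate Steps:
U = -6 (U = 2*(-4 + 1) = 2*(-3) = -6)
Q = 5/4 (Q = -20*1/(4*(2 - 6)) = -20/((-4*4)) = -20/(-16) = -20*(-1/16) = 5/4 ≈ 1.2500)
3*(-6) + Q = 3*(-6) + 5/4 = -18 + 5/4 = -67/4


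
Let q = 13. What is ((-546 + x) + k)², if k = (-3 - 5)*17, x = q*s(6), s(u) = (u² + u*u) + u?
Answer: 110224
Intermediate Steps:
s(u) = u + 2*u² (s(u) = (u² + u²) + u = 2*u² + u = u + 2*u²)
x = 1014 (x = 13*(6*(1 + 2*6)) = 13*(6*(1 + 12)) = 13*(6*13) = 13*78 = 1014)
k = -136 (k = -8*17 = -136)
((-546 + x) + k)² = ((-546 + 1014) - 136)² = (468 - 136)² = 332² = 110224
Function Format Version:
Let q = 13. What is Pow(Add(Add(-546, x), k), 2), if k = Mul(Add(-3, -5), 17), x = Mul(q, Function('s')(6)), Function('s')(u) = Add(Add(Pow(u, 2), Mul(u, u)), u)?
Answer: 110224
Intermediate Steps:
Function('s')(u) = Add(u, Mul(2, Pow(u, 2))) (Function('s')(u) = Add(Add(Pow(u, 2), Pow(u, 2)), u) = Add(Mul(2, Pow(u, 2)), u) = Add(u, Mul(2, Pow(u, 2))))
x = 1014 (x = Mul(13, Mul(6, Add(1, Mul(2, 6)))) = Mul(13, Mul(6, Add(1, 12))) = Mul(13, Mul(6, 13)) = Mul(13, 78) = 1014)
k = -136 (k = Mul(-8, 17) = -136)
Pow(Add(Add(-546, x), k), 2) = Pow(Add(Add(-546, 1014), -136), 2) = Pow(Add(468, -136), 2) = Pow(332, 2) = 110224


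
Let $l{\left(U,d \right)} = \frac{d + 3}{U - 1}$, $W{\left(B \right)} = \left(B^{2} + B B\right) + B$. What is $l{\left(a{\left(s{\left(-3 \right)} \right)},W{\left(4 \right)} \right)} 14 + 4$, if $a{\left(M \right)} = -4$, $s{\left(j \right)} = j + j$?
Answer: $- \frac{526}{5} \approx -105.2$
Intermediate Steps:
$s{\left(j \right)} = 2 j$
$W{\left(B \right)} = B + 2 B^{2}$ ($W{\left(B \right)} = \left(B^{2} + B^{2}\right) + B = 2 B^{2} + B = B + 2 B^{2}$)
$l{\left(U,d \right)} = \frac{3 + d}{-1 + U}$
$l{\left(a{\left(s{\left(-3 \right)} \right)},W{\left(4 \right)} \right)} 14 + 4 = \frac{3 + 4 \left(1 + 2 \cdot 4\right)}{-1 - 4} \cdot 14 + 4 = \frac{3 + 4 \left(1 + 8\right)}{-5} \cdot 14 + 4 = - \frac{3 + 4 \cdot 9}{5} \cdot 14 + 4 = - \frac{3 + 36}{5} \cdot 14 + 4 = \left(- \frac{1}{5}\right) 39 \cdot 14 + 4 = \left(- \frac{39}{5}\right) 14 + 4 = - \frac{546}{5} + 4 = - \frac{526}{5}$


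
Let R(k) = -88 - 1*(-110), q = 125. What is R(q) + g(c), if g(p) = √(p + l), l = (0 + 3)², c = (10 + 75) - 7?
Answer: 22 + √87 ≈ 31.327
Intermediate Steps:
c = 78 (c = 85 - 7 = 78)
R(k) = 22 (R(k) = -88 + 110 = 22)
l = 9 (l = 3² = 9)
g(p) = √(9 + p) (g(p) = √(p + 9) = √(9 + p))
R(q) + g(c) = 22 + √(9 + 78) = 22 + √87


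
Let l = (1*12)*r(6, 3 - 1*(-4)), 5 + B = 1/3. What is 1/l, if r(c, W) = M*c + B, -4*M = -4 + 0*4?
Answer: 1/16 ≈ 0.062500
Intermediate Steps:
M = 1 (M = -(-4 + 0*4)/4 = -(-4 + 0)/4 = -1/4*(-4) = 1)
B = -14/3 (B = -5 + 1/3 = -14/3 ≈ -4.6667)
r(c, W) = -14/3 + c (r(c, W) = 1*c - 14/3 = c - 14/3 = -14/3 + c)
l = 16 (l = (1*12)*(-14/3 + 6) = 12*(4/3) = 16)
1/l = 1/16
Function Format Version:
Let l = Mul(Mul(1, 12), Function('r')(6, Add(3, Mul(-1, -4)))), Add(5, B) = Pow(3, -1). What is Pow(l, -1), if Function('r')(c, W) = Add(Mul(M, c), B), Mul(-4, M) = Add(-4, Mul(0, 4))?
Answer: Rational(1, 16) ≈ 0.062500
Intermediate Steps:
M = 1 (M = Mul(Rational(-1, 4), Add(-4, Mul(0, 4))) = Mul(Rational(-1, 4), Add(-4, 0)) = Mul(Rational(-1, 4), -4) = 1)
B = Rational(-14, 3) (B = Add(-5, Pow(3, -1)) = Add(-5, Rational(1, 3)) = Rational(-14, 3) ≈ -4.6667)
Function('r')(c, W) = Add(Rational(-14, 3), c) (Function('r')(c, W) = Add(Mul(1, c), Rational(-14, 3)) = Add(c, Rational(-14, 3)) = Add(Rational(-14, 3), c))
l = 16 (l = Mul(Mul(1, 12), Add(Rational(-14, 3), 6)) = Mul(12, Rational(4, 3)) = 16)
Pow(l, -1) = Pow(16, -1) = Rational(1, 16)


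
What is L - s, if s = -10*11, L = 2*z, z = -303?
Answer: -496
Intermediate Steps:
L = -606 (L = 2*(-303) = -606)
s = -110
L - s = -606 - 1*(-110) = -606 + 110 = -496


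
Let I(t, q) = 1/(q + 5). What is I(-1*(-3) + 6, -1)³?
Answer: 1/64 ≈ 0.015625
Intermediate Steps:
I(t, q) = 1/(5 + q)
I(-1*(-3) + 6, -1)³ = (1/(5 - 1))³ = (1/4)³ = (¼)³ = 1/64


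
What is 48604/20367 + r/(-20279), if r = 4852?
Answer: 886819832/413022393 ≈ 2.1471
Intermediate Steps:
48604/20367 + r/(-20279) = 48604/20367 + 4852/(-20279) = 48604*(1/20367) + 4852*(-1/20279) = 48604/20367 - 4852/20279 = 886819832/413022393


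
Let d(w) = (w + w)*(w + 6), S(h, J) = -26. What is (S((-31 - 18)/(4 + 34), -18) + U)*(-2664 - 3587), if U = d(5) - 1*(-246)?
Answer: -2062830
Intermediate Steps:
d(w) = 2*w*(6 + w) (d(w) = (2*w)*(6 + w) = 2*w*(6 + w))
U = 356 (U = 2*5*(6 + 5) - 1*(-246) = 2*5*11 + 246 = 110 + 246 = 356)
(S((-31 - 18)/(4 + 34), -18) + U)*(-2664 - 3587) = (-26 + 356)*(-2664 - 3587) = 330*(-6251) = -2062830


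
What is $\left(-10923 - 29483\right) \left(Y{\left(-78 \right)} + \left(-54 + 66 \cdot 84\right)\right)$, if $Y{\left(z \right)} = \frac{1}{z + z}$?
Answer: $- \frac{17302637117}{78} \approx -2.2183 \cdot 10^{8}$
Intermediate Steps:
$Y{\left(z \right)} = \frac{1}{2 z}$
$\left(-10923 - 29483\right) \left(Y{\left(-78 \right)} + \left(-54 + 66 \cdot 84\right)\right) = \left(-10923 - 29483\right) \left(\frac{1}{2 \left(-78\right)} + \left(-54 + 66 \cdot 84\right)\right) = - 40406 \left(\frac{1}{2} \left(- \frac{1}{78}\right) + \left(-54 + 5544\right)\right) = - 40406 \left(- \frac{1}{156} + 5490\right) = \left(-40406\right) \frac{856439}{156} = - \frac{17302637117}{78}$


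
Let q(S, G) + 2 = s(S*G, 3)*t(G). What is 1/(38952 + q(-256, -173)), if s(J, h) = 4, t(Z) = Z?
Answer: 1/38258 ≈ 2.6138e-5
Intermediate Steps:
q(S, G) = -2 + 4*G
1/(38952 + q(-256, -173)) = 1/(38952 + (-2 + 4*(-173))) = 1/(38952 + (-2 - 692)) = 1/(38952 - 694) = 1/38258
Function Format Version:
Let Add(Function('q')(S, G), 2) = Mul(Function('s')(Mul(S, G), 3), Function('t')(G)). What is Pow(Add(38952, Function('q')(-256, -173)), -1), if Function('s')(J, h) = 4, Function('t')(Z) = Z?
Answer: Rational(1, 38258) ≈ 2.6138e-5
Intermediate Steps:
Function('q')(S, G) = Add(-2, Mul(4, G))
Pow(Add(38952, Function('q')(-256, -173)), -1) = Pow(Add(38952, Add(-2, Mul(4, -173))), -1) = Pow(Add(38952, Add(-2, -692)), -1) = Pow(Add(38952, -694), -1) = Pow(38258, -1) = Rational(1, 38258)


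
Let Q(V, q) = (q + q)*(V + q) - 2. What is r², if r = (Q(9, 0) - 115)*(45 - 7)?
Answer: 19766916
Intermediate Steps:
Q(V, q) = -2 + 2*q*(V + q) (Q(V, q) = (2*q)*(V + q) - 2 = 2*q*(V + q) - 2 = -2 + 2*q*(V + q))
r = -4446 (r = ((-2 + 2*0² + 2*9*0) - 115)*(45 - 7) = ((-2 + 2*0 + 0) - 115)*38 = ((-2 + 0 + 0) - 115)*38 = (-2 - 115)*38 = -117*38 = -4446)
r² = (-4446)² = 19766916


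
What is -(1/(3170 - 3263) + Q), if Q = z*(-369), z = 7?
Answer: 240220/93 ≈ 2583.0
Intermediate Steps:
Q = -2583 (Q = 7*(-369) = -2583)
-(1/(3170 - 3263) + Q) = -(1/(3170 - 3263) - 2583) = -(1/(-93) - 2583) = -(-1/93 - 2583) = -1*(-240220/93) = 240220/93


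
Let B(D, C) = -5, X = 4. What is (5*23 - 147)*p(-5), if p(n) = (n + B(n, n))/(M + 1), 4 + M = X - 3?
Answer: -160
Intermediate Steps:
M = -3 (M = -4 + (4 - 3) = -4 + 1 = -3)
p(n) = 5/2 - n/2 (p(n) = (n - 5)/(-3 + 1) = (-5 + n)/(-2) = (-5 + n)*(-½) = 5/2 - n/2)
(5*23 - 147)*p(-5) = (5*23 - 147)*(5/2 - ½*(-5)) = (115 - 147)*(5/2 + 5/2) = -32*5 = -160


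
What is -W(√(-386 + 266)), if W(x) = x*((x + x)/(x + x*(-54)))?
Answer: 4*I*√30/53 ≈ 0.41338*I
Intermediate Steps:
W(x) = -2*x/53 (W(x) = x*((2*x)/(x - 54*x)) = x*((2*x)/((-53*x))) = x*((2*x)*(-1/(53*x))) = x*(-2/53) = -2*x/53)
-W(√(-386 + 266)) = -(-2)*√(-386 + 266)/53 = -(-2)*√(-120)/53 = -(-2)*2*I*√30/53 = -(-4)*I*√30/53 = 4*I*√30/53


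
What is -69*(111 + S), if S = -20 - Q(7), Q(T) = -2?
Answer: -6417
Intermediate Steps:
S = -18 (S = -20 - 1*(-2) = -20 + 2 = -18)
-69*(111 + S) = -69*(111 - 18) = -69*93 = -6417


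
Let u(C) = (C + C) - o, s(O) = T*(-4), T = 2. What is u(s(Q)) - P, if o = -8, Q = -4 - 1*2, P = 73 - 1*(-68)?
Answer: -149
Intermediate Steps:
P = 141 (P = 73 + 68 = 141)
Q = -6 (Q = -4 - 2 = -6)
s(O) = -8 (s(O) = 2*(-4) = -8)
u(C) = 8 + 2*C (u(C) = (C + C) - 1*(-8) = 2*C + 8 = 8 + 2*C)
u(s(Q)) - P = (8 + 2*(-8)) - 1*141 = (8 - 16) - 141 = -8 - 141 = -149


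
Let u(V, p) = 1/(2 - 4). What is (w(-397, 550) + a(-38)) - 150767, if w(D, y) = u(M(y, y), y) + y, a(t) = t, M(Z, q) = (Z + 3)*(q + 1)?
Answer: -300511/2 ≈ -1.5026e+5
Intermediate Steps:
M(Z, q) = (1 + q)*(3 + Z) (M(Z, q) = (3 + Z)*(1 + q) = (1 + q)*(3 + Z))
u(V, p) = -½ (u(V, p) = 1/(-2) = -½)
w(D, y) = -½ + y
(w(-397, 550) + a(-38)) - 150767 = ((-½ + 550) - 38) - 150767 = (1099/2 - 38) - 150767 = 1023/2 - 150767 = -300511/2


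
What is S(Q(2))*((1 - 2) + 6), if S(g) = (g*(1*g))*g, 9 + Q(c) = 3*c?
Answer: -135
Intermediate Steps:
Q(c) = -9 + 3*c
S(g) = g³ (S(g) = (g*g)*g = g²*g = g³)
S(Q(2))*((1 - 2) + 6) = (-9 + 3*2)³*((1 - 2) + 6) = (-9 + 6)³*(-1 + 6) = (-3)³*5 = -27*5 = -135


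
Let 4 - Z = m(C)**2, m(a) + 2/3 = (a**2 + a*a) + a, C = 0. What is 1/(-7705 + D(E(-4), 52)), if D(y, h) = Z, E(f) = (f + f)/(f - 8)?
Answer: -9/69313 ≈ -0.00012985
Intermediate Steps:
m(a) = -2/3 + a + 2*a**2 (m(a) = -2/3 + ((a**2 + a*a) + a) = -2/3 + ((a**2 + a**2) + a) = -2/3 + (2*a**2 + a) = -2/3 + (a + 2*a**2) = -2/3 + a + 2*a**2)
E(f) = 2*f/(-8 + f) (E(f) = (2*f)/(-8 + f) = 2*f/(-8 + f))
Z = 32/9 (Z = 4 - (-2/3 + 0 + 2*0**2)**2 = 4 - (-2/3 + 0 + 2*0)**2 = 4 - (-2/3 + 0 + 0)**2 = 4 - (-2/3)**2 = 4 - 1*4/9 = 4 - 4/9 = 32/9 ≈ 3.5556)
D(y, h) = 32/9
1/(-7705 + D(E(-4), 52)) = 1/(-7705 + 32/9) = 1/(-69313/9) = -9/69313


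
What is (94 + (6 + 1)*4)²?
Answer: 14884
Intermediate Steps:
(94 + (6 + 1)*4)² = (94 + 7*4)² = (94 + 28)² = 122² = 14884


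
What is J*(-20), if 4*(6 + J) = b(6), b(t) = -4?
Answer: 140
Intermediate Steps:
J = -7 (J = -6 + (1/4)*(-4) = -6 - 1 = -7)
J*(-20) = -7*(-20) = 140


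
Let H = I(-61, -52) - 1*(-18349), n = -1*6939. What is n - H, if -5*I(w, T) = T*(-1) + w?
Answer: -126449/5 ≈ -25290.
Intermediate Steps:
I(w, T) = -w/5 + T/5 (I(w, T) = -(T*(-1) + w)/5 = -(-T + w)/5 = -(w - T)/5 = -w/5 + T/5)
n = -6939
H = 91754/5 (H = (-⅕*(-61) + (⅕)*(-52)) - 1*(-18349) = (61/5 - 52/5) + 18349 = 9/5 + 18349 = 91754/5 ≈ 18351.)
n - H = -6939 - 1*91754/5 = -6939 - 91754/5 = -126449/5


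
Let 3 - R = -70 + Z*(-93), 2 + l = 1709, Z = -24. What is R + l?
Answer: -452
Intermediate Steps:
l = 1707 (l = -2 + 1709 = 1707)
R = -2159 (R = 3 - (-70 - 24*(-93)) = 3 - (-70 + 2232) = 3 - 1*2162 = 3 - 2162 = -2159)
R + l = -2159 + 1707 = -452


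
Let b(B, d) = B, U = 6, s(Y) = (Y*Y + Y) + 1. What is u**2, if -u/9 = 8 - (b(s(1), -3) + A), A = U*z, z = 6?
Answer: 77841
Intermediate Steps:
s(Y) = 1 + Y + Y**2 (s(Y) = (Y**2 + Y) + 1 = (Y + Y**2) + 1 = 1 + Y + Y**2)
A = 36 (A = 6*6 = 36)
u = 279 (u = -9*(8 - ((1 + 1 + 1**2) + 36)) = -9*(8 - ((1 + 1 + 1) + 36)) = -9*(8 - (3 + 36)) = -9*(8 - 1*39) = -9*(8 - 39) = -9*(-31) = 279)
u**2 = 279**2 = 77841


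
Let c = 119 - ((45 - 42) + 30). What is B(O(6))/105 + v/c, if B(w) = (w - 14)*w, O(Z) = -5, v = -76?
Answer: 19/903 ≈ 0.021041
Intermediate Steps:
c = 86 (c = 119 - (3 + 30) = 119 - 1*33 = 119 - 33 = 86)
B(w) = w*(-14 + w) (B(w) = (-14 + w)*w = w*(-14 + w))
B(O(6))/105 + v/c = -5*(-14 - 5)/105 - 76/86 = -5*(-19)*(1/105) - 76*1/86 = 95*(1/105) - 38/43 = 19/21 - 38/43 = 19/903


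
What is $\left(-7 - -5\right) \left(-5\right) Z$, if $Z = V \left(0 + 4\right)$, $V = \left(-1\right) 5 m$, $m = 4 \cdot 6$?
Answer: $-4800$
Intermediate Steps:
$m = 24$
$V = -120$ ($V = \left(-1\right) 5 \cdot 24 = \left(-5\right) 24 = -120$)
$Z = -480$ ($Z = - 120 \left(0 + 4\right) = \left(-120\right) 4 = -480$)
$\left(-7 - -5\right) \left(-5\right) Z = \left(-7 - -5\right) \left(-5\right) \left(-480\right) = \left(-7 + 5\right) \left(-5\right) \left(-480\right) = \left(-2\right) \left(-5\right) \left(-480\right) = 10 \left(-480\right) = -4800$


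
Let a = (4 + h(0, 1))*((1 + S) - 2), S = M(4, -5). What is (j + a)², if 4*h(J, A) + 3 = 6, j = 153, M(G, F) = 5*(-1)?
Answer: 62001/4 ≈ 15500.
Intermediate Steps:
M(G, F) = -5
h(J, A) = ¾ (h(J, A) = -¾ + (¼)*6 = -¾ + 3/2 = ¾)
S = -5
a = -57/2 (a = (4 + ¾)*((1 - 5) - 2) = 19*(-4 - 2)/4 = (19/4)*(-6) = -57/2 ≈ -28.500)
(j + a)² = (153 - 57/2)² = (249/2)² = 62001/4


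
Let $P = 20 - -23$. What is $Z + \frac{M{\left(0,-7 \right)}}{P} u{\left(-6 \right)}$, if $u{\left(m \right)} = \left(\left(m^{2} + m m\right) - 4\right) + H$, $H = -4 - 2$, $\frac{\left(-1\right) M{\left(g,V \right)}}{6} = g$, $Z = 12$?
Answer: $12$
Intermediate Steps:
$M{\left(g,V \right)} = - 6 g$
$H = -6$ ($H = -4 - 2 = -6$)
$u{\left(m \right)} = -10 + 2 m^{2}$ ($u{\left(m \right)} = \left(\left(m^{2} + m m\right) - 4\right) - 6 = \left(\left(m^{2} + m^{2}\right) - 4\right) - 6 = \left(2 m^{2} - 4\right) - 6 = \left(-4 + 2 m^{2}\right) - 6 = -10 + 2 m^{2}$)
$P = 43$ ($P = 20 + 23 = 43$)
$Z + \frac{M{\left(0,-7 \right)}}{P} u{\left(-6 \right)} = 12 + \frac{\left(-6\right) 0}{43} \left(-10 + 2 \left(-6\right)^{2}\right) = 12 + 0 \cdot \frac{1}{43} \left(-10 + 2 \cdot 36\right) = 12 + 0 \left(-10 + 72\right) = 12 + 0 \cdot 62 = 12 + 0 = 12$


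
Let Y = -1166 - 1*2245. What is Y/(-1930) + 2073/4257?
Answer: 6173839/2738670 ≈ 2.2543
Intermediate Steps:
Y = -3411 (Y = -1166 - 2245 = -3411)
Y/(-1930) + 2073/4257 = -3411/(-1930) + 2073/4257 = -3411*(-1/1930) + 2073*(1/4257) = 3411/1930 + 691/1419 = 6173839/2738670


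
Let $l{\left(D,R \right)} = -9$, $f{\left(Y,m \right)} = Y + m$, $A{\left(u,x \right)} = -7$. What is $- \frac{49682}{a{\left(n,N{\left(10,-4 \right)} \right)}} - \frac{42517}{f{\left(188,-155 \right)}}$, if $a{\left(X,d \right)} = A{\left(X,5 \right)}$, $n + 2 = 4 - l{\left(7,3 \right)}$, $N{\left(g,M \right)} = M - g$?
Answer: $\frac{1341887}{231} \approx 5809.0$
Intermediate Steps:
$n = 11$ ($n = -2 + \left(4 - -9\right) = -2 + \left(4 + 9\right) = -2 + 13 = 11$)
$a{\left(X,d \right)} = -7$
$- \frac{49682}{a{\left(n,N{\left(10,-4 \right)} \right)}} - \frac{42517}{f{\left(188,-155 \right)}} = - \frac{49682}{-7} - \frac{42517}{188 - 155} = \left(-49682\right) \left(- \frac{1}{7}\right) - \frac{42517}{33} = \frac{49682}{7} - \frac{42517}{33} = \frac{1341887}{231}$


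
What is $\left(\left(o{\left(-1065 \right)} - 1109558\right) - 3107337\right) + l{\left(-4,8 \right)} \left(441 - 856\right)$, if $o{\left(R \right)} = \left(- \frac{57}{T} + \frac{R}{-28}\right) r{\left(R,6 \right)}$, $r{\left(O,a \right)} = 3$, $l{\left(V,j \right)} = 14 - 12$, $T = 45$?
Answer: $- \frac{590466057}{140} \approx -4.2176 \cdot 10^{6}$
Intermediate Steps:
$l{\left(V,j \right)} = 2$
$o{\left(R \right)} = - \frac{19}{5} - \frac{3 R}{28}$ ($o{\left(R \right)} = \left(- \frac{57}{45} + \frac{R}{-28}\right) 3 = \left(\left(-57\right) \frac{1}{45} + R \left(- \frac{1}{28}\right)\right) 3 = \left(- \frac{19}{15} - \frac{R}{28}\right) 3 = - \frac{19}{5} - \frac{3 R}{28}$)
$\left(\left(o{\left(-1065 \right)} - 1109558\right) - 3107337\right) + l{\left(-4,8 \right)} \left(441 - 856\right) = \left(\left(\left(- \frac{19}{5} - - \frac{3195}{28}\right) - 1109558\right) - 3107337\right) + 2 \left(441 - 856\right) = \left(\left(\left(- \frac{19}{5} + \frac{3195}{28}\right) - 1109558\right) - 3107337\right) + 2 \left(-415\right) = \left(\left(\frac{15443}{140} - 1109558\right) - 3107337\right) - 830 = \left(- \frac{155322677}{140} - 3107337\right) - 830 = - \frac{590349857}{140} - 830 = - \frac{590466057}{140}$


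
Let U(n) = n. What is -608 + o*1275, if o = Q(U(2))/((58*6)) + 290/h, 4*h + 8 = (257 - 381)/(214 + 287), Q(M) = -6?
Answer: -10781940287/59914 ≈ -1.7996e+5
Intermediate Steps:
h = -1033/501 (h = -2 + ((257 - 381)/(214 + 287))/4 = -2 + (-124/501)/4 = -2 + (-124*1/501)/4 = -2 + (¼)*(-124/501) = -2 - 31/501 = -1033/501 ≈ -2.0619)
o = -8427853/59914 (o = -6/(58*6) + 290/(-1033/501) = -6/348 + 290*(-501/1033) = -6*1/348 - 145290/1033 = -1/58 - 145290/1033 = -8427853/59914 ≈ -140.67)
-608 + o*1275 = -608 - 8427853/59914*1275 = -608 - 10745512575/59914 = -10781940287/59914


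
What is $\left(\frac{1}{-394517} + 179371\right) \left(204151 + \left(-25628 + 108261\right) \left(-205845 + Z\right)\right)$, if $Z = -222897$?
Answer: $- \frac{2507061562280184809210}{394517} \approx -6.3548 \cdot 10^{15}$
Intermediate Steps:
$\left(\frac{1}{-394517} + 179371\right) \left(204151 + \left(-25628 + 108261\right) \left(-205845 + Z\right)\right) = \left(\frac{1}{-394517} + 179371\right) \left(204151 + \left(-25628 + 108261\right) \left(-205845 - 222897\right)\right) = \left(- \frac{1}{394517} + 179371\right) \left(204151 + 82633 \left(-428742\right)\right) = \frac{70764908806 \left(204151 - 35428237686\right)}{394517} = \frac{70764908806}{394517} \left(-35428033535\right) = - \frac{2507061562280184809210}{394517}$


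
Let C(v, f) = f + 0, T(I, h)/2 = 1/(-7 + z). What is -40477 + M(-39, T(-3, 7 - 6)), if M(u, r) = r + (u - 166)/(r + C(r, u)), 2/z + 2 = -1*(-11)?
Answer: -5917705850/146217 ≈ -40472.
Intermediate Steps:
z = 2/9 (z = 2/(-2 - 1*(-11)) = 2/(-2 + 11) = 2/9 ≈ 0.22222)
T(I, h) = -18/61 (T(I, h) = 2/(-7 + 2/9) = 2/(-61/9) = 2*(-9/61) = -18/61)
C(v, f) = f
M(u, r) = r + (-166 + u)/(r + u) (M(u, r) = r + (u - 166)/(r + u) = r + (-166 + u)/(r + u))
-40477 + M(-39, T(-3, 7 - 6)) = -40477 + (-166 - 39 + (-18/61)**2 - 18/61*(-39))/(-18/61 - 39) = -40477 + (-166 - 39 + 324/3721 + 702/61)/(-2397/61) = -40477 - 61/2397*(-719659/3721) = -40477 + 719659/146217 = -5917705850/146217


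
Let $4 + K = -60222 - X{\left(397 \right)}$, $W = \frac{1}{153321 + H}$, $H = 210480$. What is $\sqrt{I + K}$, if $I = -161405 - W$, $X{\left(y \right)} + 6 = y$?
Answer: $\frac{i \sqrt{29384870933473023}}{363801} \approx 471.19 i$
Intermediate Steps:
$X{\left(y \right)} = -6 + y$
$W = \frac{1}{363801}$ ($W = \frac{1}{153321 + 210480} = \frac{1}{363801} \approx 2.7488 \cdot 10^{-6}$)
$K = -60617$ ($K = -4 - 60613 = -60617$)
$I = - \frac{58719300406}{363801}$ ($I = -161405 - \frac{1}{363801} = - \frac{58719300406}{363801} \approx -1.6141 \cdot 10^{5}$)
$\sqrt{I + K} = \sqrt{- \frac{58719300406}{363801} - 60617} = \sqrt{- \frac{80771825623}{363801}} = \frac{i \sqrt{29384870933473023}}{363801}$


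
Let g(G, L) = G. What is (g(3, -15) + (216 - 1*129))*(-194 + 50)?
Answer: -12960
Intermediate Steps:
(g(3, -15) + (216 - 1*129))*(-194 + 50) = (3 + (216 - 1*129))*(-194 + 50) = (3 + (216 - 129))*(-144) = (3 + 87)*(-144) = 90*(-144) = -12960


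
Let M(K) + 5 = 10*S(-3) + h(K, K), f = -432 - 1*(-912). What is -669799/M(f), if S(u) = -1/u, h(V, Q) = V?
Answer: -2009397/1435 ≈ -1400.3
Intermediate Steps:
f = 480 (f = -432 + 912 = 480)
M(K) = -5/3 + K (M(K) = -5 + (10*(-1/(-3)) + K) = -5 + (10*(-1*(-⅓)) + K) = -5 + (10*(⅓) + K) = -5 + (10/3 + K) = -5/3 + K)
-669799/M(f) = -669799/(-5/3 + 480) = -669799/1435/3 = -669799*3/1435 = -2009397/1435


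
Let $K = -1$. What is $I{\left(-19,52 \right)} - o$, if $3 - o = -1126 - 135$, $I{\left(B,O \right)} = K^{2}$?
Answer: $-1263$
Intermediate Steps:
$I{\left(B,O \right)} = 1$ ($I{\left(B,O \right)} = \left(-1\right)^{2} = 1$)
$o = 1264$ ($o = 3 - \left(-1126 - 135\right) = 3 - -1261 = 3 + 1261 = 1264$)
$I{\left(-19,52 \right)} - o = 1 - 1264 = -1263$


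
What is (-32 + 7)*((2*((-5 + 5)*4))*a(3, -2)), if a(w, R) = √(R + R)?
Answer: 0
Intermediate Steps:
a(w, R) = √2*√R (a(w, R) = √(2*R) = √2*√R)
(-32 + 7)*((2*((-5 + 5)*4))*a(3, -2)) = (-32 + 7)*((2*((-5 + 5)*4))*(√2*√(-2))) = -25*2*(0*4)*√2*(I*√2) = -25*2*0*2*I = -0*2*I = -25*0 = 0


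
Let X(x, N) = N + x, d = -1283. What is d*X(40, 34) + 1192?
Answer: -93750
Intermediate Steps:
d*X(40, 34) + 1192 = -1283*(34 + 40) + 1192 = -1283*74 + 1192 = -94942 + 1192 = -93750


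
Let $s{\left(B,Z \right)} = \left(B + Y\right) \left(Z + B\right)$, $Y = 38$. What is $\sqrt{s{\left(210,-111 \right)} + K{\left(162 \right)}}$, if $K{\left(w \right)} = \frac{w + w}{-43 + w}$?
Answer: $\frac{6 \sqrt{9658873}}{119} \approx 156.7$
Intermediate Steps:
$s{\left(B,Z \right)} = \left(38 + B\right) \left(B + Z\right)$ ($s{\left(B,Z \right)} = \left(B + 38\right) \left(Z + B\right) = \left(38 + B\right) \left(B + Z\right)$)
$K{\left(w \right)} = \frac{2 w}{-43 + w}$
$\sqrt{s{\left(210,-111 \right)} + K{\left(162 \right)}} = \sqrt{\left(210^{2} + 38 \cdot 210 + 38 \left(-111\right) + 210 \left(-111\right)\right) + 2 \cdot 162 \frac{1}{-43 + 162}} = \sqrt{\left(44100 + 7980 - 4218 - 23310\right) + 2 \cdot 162 \cdot \frac{1}{119}} = \sqrt{24552 + 2 \cdot 162 \cdot \frac{1}{119}} = \sqrt{24552 + \frac{324}{119}} = \sqrt{\frac{2922012}{119}} = \frac{6 \sqrt{9658873}}{119}$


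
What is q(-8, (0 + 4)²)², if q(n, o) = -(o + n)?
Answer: 64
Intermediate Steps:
q(n, o) = -n - o (q(n, o) = -(n + o) = -n - o)
q(-8, (0 + 4)²)² = (-1*(-8) - (0 + 4)²)² = (8 - 1*4²)² = (8 - 1*16)² = (8 - 16)² = (-8)² = 64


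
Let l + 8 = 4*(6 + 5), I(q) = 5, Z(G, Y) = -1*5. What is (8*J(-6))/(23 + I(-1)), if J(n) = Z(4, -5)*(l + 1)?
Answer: -370/7 ≈ -52.857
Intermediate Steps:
Z(G, Y) = -5
l = 36 (l = -8 + 4*(6 + 5) = -8 + 4*11 = -8 + 44 = 36)
J(n) = -185 (J(n) = -5*(36 + 1) = -5*37 = -185)
(8*J(-6))/(23 + I(-1)) = (8*(-185))/(23 + 5) = -1480/28 = -1480*1/28 = -370/7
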